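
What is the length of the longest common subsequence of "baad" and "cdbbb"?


LCS of "baad" and "cdbbb"
DP table:
           c    d    b    b    b
      0    0    0    0    0    0
  b   0    0    0    1    1    1
  a   0    0    0    1    1    1
  a   0    0    0    1    1    1
  d   0    0    1    1    1    1
LCS length = dp[4][5] = 1

1


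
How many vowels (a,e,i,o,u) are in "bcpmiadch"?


Input: bcpmiadch
Checking each character:
  'b' at position 0: consonant
  'c' at position 1: consonant
  'p' at position 2: consonant
  'm' at position 3: consonant
  'i' at position 4: vowel (running total: 1)
  'a' at position 5: vowel (running total: 2)
  'd' at position 6: consonant
  'c' at position 7: consonant
  'h' at position 8: consonant
Total vowels: 2

2


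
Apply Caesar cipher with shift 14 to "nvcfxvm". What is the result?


Caesar cipher: shift "nvcfxvm" by 14
  'n' (pos 13) + 14 = pos 1 = 'b'
  'v' (pos 21) + 14 = pos 9 = 'j'
  'c' (pos 2) + 14 = pos 16 = 'q'
  'f' (pos 5) + 14 = pos 19 = 't'
  'x' (pos 23) + 14 = pos 11 = 'l'
  'v' (pos 21) + 14 = pos 9 = 'j'
  'm' (pos 12) + 14 = pos 0 = 'a'
Result: bjqtlja

bjqtlja


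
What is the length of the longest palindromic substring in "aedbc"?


Input: "aedbc"
Checking substrings for palindromes:
  No multi-char palindromic substrings found
Longest palindromic substring: "a" with length 1

1


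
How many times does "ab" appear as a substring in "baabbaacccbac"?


Searching for "ab" in "baabbaacccbac"
Scanning each position:
  Position 0: "ba" => no
  Position 1: "aa" => no
  Position 2: "ab" => MATCH
  Position 3: "bb" => no
  Position 4: "ba" => no
  Position 5: "aa" => no
  Position 6: "ac" => no
  Position 7: "cc" => no
  Position 8: "cc" => no
  Position 9: "cb" => no
  Position 10: "ba" => no
  Position 11: "ac" => no
Total occurrences: 1

1


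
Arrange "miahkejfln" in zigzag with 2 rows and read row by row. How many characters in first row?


Zigzag "miahkejfln" into 2 rows:
Placing characters:
  'm' => row 0
  'i' => row 1
  'a' => row 0
  'h' => row 1
  'k' => row 0
  'e' => row 1
  'j' => row 0
  'f' => row 1
  'l' => row 0
  'n' => row 1
Rows:
  Row 0: "makjl"
  Row 1: "ihefn"
First row length: 5

5


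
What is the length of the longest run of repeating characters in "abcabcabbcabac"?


Input: "abcabcabbcabac"
Scanning for longest run:
  Position 1 ('b'): new char, reset run to 1
  Position 2 ('c'): new char, reset run to 1
  Position 3 ('a'): new char, reset run to 1
  Position 4 ('b'): new char, reset run to 1
  Position 5 ('c'): new char, reset run to 1
  Position 6 ('a'): new char, reset run to 1
  Position 7 ('b'): new char, reset run to 1
  Position 8 ('b'): continues run of 'b', length=2
  Position 9 ('c'): new char, reset run to 1
  Position 10 ('a'): new char, reset run to 1
  Position 11 ('b'): new char, reset run to 1
  Position 12 ('a'): new char, reset run to 1
  Position 13 ('c'): new char, reset run to 1
Longest run: 'b' with length 2

2


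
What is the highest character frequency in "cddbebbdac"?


Input: cddbebbdac
Character counts:
  'a': 1
  'b': 3
  'c': 2
  'd': 3
  'e': 1
Maximum frequency: 3

3


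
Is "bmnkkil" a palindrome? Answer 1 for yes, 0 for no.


Input: bmnkkil
Reversed: likknmb
  Compare pos 0 ('b') with pos 6 ('l'): MISMATCH
  Compare pos 1 ('m') with pos 5 ('i'): MISMATCH
  Compare pos 2 ('n') with pos 4 ('k'): MISMATCH
Result: not a palindrome

0


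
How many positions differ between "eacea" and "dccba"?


Comparing "eacea" and "dccba" position by position:
  Position 0: 'e' vs 'd' => DIFFER
  Position 1: 'a' vs 'c' => DIFFER
  Position 2: 'c' vs 'c' => same
  Position 3: 'e' vs 'b' => DIFFER
  Position 4: 'a' vs 'a' => same
Positions that differ: 3

3


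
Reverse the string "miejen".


Input: miejen
Reading characters right to left:
  Position 5: 'n'
  Position 4: 'e'
  Position 3: 'j'
  Position 2: 'e'
  Position 1: 'i'
  Position 0: 'm'
Reversed: nejeim

nejeim


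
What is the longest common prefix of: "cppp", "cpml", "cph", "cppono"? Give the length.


Words: cppp, cpml, cph, cppono
  Position 0: all 'c' => match
  Position 1: all 'p' => match
  Position 2: ('p', 'm', 'h', 'p') => mismatch, stop
LCP = "cp" (length 2)

2


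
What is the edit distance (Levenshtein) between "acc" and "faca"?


Computing edit distance: "acc" -> "faca"
DP table:
           f    a    c    a
      0    1    2    3    4
  a   1    1    1    2    3
  c   2    2    2    1    2
  c   3    3    3    2    2
Edit distance = dp[3][4] = 2

2


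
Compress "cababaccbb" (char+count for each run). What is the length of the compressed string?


Input: cababaccbb
Runs:
  'c' x 1 => "c1"
  'a' x 1 => "a1"
  'b' x 1 => "b1"
  'a' x 1 => "a1"
  'b' x 1 => "b1"
  'a' x 1 => "a1"
  'c' x 2 => "c2"
  'b' x 2 => "b2"
Compressed: "c1a1b1a1b1a1c2b2"
Compressed length: 16

16


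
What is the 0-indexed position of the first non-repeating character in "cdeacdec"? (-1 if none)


Input: cdeacdec
Character frequencies:
  'a': 1
  'c': 3
  'd': 2
  'e': 2
Scanning left to right for freq == 1:
  Position 0 ('c'): freq=3, skip
  Position 1 ('d'): freq=2, skip
  Position 2 ('e'): freq=2, skip
  Position 3 ('a'): unique! => answer = 3

3


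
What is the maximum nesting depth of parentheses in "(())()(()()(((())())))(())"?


Input: "(())()(()()(((())())))(())"
Tracking depth:
  Position 0 '(': depth becomes 1
  Position 1 '(': depth becomes 2
  Position 2 ')': depth becomes 1
  Position 3 ')': depth becomes 0
  Position 4 '(': depth becomes 1
  Position 5 ')': depth becomes 0
  Position 6 '(': depth becomes 1
  Position 7 '(': depth becomes 2
  Position 8 ')': depth becomes 1
  Position 9 '(': depth becomes 2
  Position 10 ')': depth becomes 1
  Position 11 '(': depth becomes 2
  Position 12 '(': depth becomes 3
  Position 13 '(': depth becomes 4
  Position 14 '(': depth becomes 5
  Position 15 ')': depth becomes 4
  Position 16 ')': depth becomes 3
  Position 17 '(': depth becomes 4
  Position 18 ')': depth becomes 3
  Position 19 ')': depth becomes 2
  Position 20 ')': depth becomes 1
  Position 21 ')': depth becomes 0
  Position 22 '(': depth becomes 1
  Position 23 '(': depth becomes 2
  Position 24 ')': depth becomes 1
  Position 25 ')': depth becomes 0
Maximum depth reached: 5

5


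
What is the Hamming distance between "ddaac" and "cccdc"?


Comparing "ddaac" and "cccdc" position by position:
  Position 0: 'd' vs 'c' => differ
  Position 1: 'd' vs 'c' => differ
  Position 2: 'a' vs 'c' => differ
  Position 3: 'a' vs 'd' => differ
  Position 4: 'c' vs 'c' => same
Total differences (Hamming distance): 4

4


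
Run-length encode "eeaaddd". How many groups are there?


Input: eeaaddd
Scanning for consecutive runs:
  Group 1: 'e' x 2 (positions 0-1)
  Group 2: 'a' x 2 (positions 2-3)
  Group 3: 'd' x 3 (positions 4-6)
Total groups: 3

3


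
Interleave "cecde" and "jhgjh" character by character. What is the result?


Interleaving "cecde" and "jhgjh":
  Position 0: 'c' from first, 'j' from second => "cj"
  Position 1: 'e' from first, 'h' from second => "eh"
  Position 2: 'c' from first, 'g' from second => "cg"
  Position 3: 'd' from first, 'j' from second => "dj"
  Position 4: 'e' from first, 'h' from second => "eh"
Result: cjehcgdjeh

cjehcgdjeh


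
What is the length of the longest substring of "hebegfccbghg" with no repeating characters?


Input: "hebegfccbghg"
Sliding window (track last position of each char):
  Position 0 ('h'): window [0,0] length 1 -- new best
  Position 1 ('e'): window [0,1] length 2 -- new best
  Position 2 ('b'): window [0,2] length 3 -- new best
  Position 3 ('e'): repeat (last at 1), move window start to 2
  Position 3 ('e'): window [2,3] length 2
  Position 4 ('g'): window [2,4] length 3
  Position 5 ('f'): window [2,5] length 4 -- new best
  Position 6 ('c'): window [2,6] length 5 -- new best
  Position 7 ('c'): repeat (last at 6), move window start to 7
  Position 7 ('c'): window [7,7] length 1
  Position 8 ('b'): window [7,8] length 2
  Position 9 ('g'): window [7,9] length 3
  Position 10 ('h'): window [7,10] length 4
  Position 11 ('g'): repeat (last at 9), move window start to 10
  Position 11 ('g'): window [10,11] length 2
Longest substring with no repeats: "begfc" with length 5

5


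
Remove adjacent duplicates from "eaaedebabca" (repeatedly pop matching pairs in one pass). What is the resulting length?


Input: eaaedebabca
Stack-based adjacent duplicate removal:
  Read 'e': push. Stack: e
  Read 'a': push. Stack: ea
  Read 'a': matches stack top 'a' => pop. Stack: e
  Read 'e': matches stack top 'e' => pop. Stack: (empty)
  Read 'd': push. Stack: d
  Read 'e': push. Stack: de
  Read 'b': push. Stack: deb
  Read 'a': push. Stack: deba
  Read 'b': push. Stack: debab
  Read 'c': push. Stack: debabc
  Read 'a': push. Stack: debabca
Final stack: "debabca" (length 7)

7


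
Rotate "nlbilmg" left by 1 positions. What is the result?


Input: "nlbilmg", rotate left by 1
First 1 characters: "n"
Remaining characters: "lbilmg"
Concatenate remaining + first: "lbilmg" + "n" = "lbilmgn"

lbilmgn


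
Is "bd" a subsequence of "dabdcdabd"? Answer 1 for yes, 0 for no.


Check if "bd" is a subsequence of "dabdcdabd"
Greedy scan:
  Position 0 ('d'): no match needed
  Position 1 ('a'): no match needed
  Position 2 ('b'): matches sub[0] = 'b'
  Position 3 ('d'): matches sub[1] = 'd'
  Position 4 ('c'): no match needed
  Position 5 ('d'): no match needed
  Position 6 ('a'): no match needed
  Position 7 ('b'): no match needed
  Position 8 ('d'): no match needed
All 2 characters matched => is a subsequence

1


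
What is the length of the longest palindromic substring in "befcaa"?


Input: "befcaa"
Checking substrings for palindromes:
  [4:6] "aa" (len 2) => palindrome
Longest palindromic substring: "aa" with length 2

2


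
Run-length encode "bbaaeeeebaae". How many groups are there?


Input: bbaaeeeebaae
Scanning for consecutive runs:
  Group 1: 'b' x 2 (positions 0-1)
  Group 2: 'a' x 2 (positions 2-3)
  Group 3: 'e' x 4 (positions 4-7)
  Group 4: 'b' x 1 (positions 8-8)
  Group 5: 'a' x 2 (positions 9-10)
  Group 6: 'e' x 1 (positions 11-11)
Total groups: 6

6


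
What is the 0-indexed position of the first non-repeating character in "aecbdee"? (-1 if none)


Input: aecbdee
Character frequencies:
  'a': 1
  'b': 1
  'c': 1
  'd': 1
  'e': 3
Scanning left to right for freq == 1:
  Position 0 ('a'): unique! => answer = 0

0


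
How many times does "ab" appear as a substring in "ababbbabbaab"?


Searching for "ab" in "ababbbabbaab"
Scanning each position:
  Position 0: "ab" => MATCH
  Position 1: "ba" => no
  Position 2: "ab" => MATCH
  Position 3: "bb" => no
  Position 4: "bb" => no
  Position 5: "ba" => no
  Position 6: "ab" => MATCH
  Position 7: "bb" => no
  Position 8: "ba" => no
  Position 9: "aa" => no
  Position 10: "ab" => MATCH
Total occurrences: 4

4


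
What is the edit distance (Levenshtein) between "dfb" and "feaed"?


Computing edit distance: "dfb" -> "feaed"
DP table:
           f    e    a    e    d
      0    1    2    3    4    5
  d   1    1    2    3    4    4
  f   2    1    2    3    4    5
  b   3    2    2    3    4    5
Edit distance = dp[3][5] = 5

5


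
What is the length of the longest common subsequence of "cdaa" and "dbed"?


LCS of "cdaa" and "dbed"
DP table:
           d    b    e    d
      0    0    0    0    0
  c   0    0    0    0    0
  d   0    1    1    1    1
  a   0    1    1    1    1
  a   0    1    1    1    1
LCS length = dp[4][4] = 1

1


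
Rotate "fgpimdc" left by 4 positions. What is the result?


Input: "fgpimdc", rotate left by 4
First 4 characters: "fgpi"
Remaining characters: "mdc"
Concatenate remaining + first: "mdc" + "fgpi" = "mdcfgpi"

mdcfgpi


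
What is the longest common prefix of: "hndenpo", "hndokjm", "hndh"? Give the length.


Words: hndenpo, hndokjm, hndh
  Position 0: all 'h' => match
  Position 1: all 'n' => match
  Position 2: all 'd' => match
  Position 3: ('e', 'o', 'h') => mismatch, stop
LCP = "hnd" (length 3)

3


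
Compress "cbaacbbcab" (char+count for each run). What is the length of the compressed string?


Input: cbaacbbcab
Runs:
  'c' x 1 => "c1"
  'b' x 1 => "b1"
  'a' x 2 => "a2"
  'c' x 1 => "c1"
  'b' x 2 => "b2"
  'c' x 1 => "c1"
  'a' x 1 => "a1"
  'b' x 1 => "b1"
Compressed: "c1b1a2c1b2c1a1b1"
Compressed length: 16

16


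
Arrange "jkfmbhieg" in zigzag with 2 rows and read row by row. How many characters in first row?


Zigzag "jkfmbhieg" into 2 rows:
Placing characters:
  'j' => row 0
  'k' => row 1
  'f' => row 0
  'm' => row 1
  'b' => row 0
  'h' => row 1
  'i' => row 0
  'e' => row 1
  'g' => row 0
Rows:
  Row 0: "jfbig"
  Row 1: "kmhe"
First row length: 5

5


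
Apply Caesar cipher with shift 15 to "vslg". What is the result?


Caesar cipher: shift "vslg" by 15
  'v' (pos 21) + 15 = pos 10 = 'k'
  's' (pos 18) + 15 = pos 7 = 'h'
  'l' (pos 11) + 15 = pos 0 = 'a'
  'g' (pos 6) + 15 = pos 21 = 'v'
Result: khav

khav


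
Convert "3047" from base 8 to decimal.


Input: "3047" in base 8
Positional expansion:
  Digit '3' (value 3) x 8^3 = 1536
  Digit '0' (value 0) x 8^2 = 0
  Digit '4' (value 4) x 8^1 = 32
  Digit '7' (value 7) x 8^0 = 7
Sum = 1575

1575


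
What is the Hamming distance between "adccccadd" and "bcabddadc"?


Comparing "adccccadd" and "bcabddadc" position by position:
  Position 0: 'a' vs 'b' => differ
  Position 1: 'd' vs 'c' => differ
  Position 2: 'c' vs 'a' => differ
  Position 3: 'c' vs 'b' => differ
  Position 4: 'c' vs 'd' => differ
  Position 5: 'c' vs 'd' => differ
  Position 6: 'a' vs 'a' => same
  Position 7: 'd' vs 'd' => same
  Position 8: 'd' vs 'c' => differ
Total differences (Hamming distance): 7

7


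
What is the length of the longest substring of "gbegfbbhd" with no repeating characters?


Input: "gbegfbbhd"
Sliding window (track last position of each char):
  Position 0 ('g'): window [0,0] length 1 -- new best
  Position 1 ('b'): window [0,1] length 2 -- new best
  Position 2 ('e'): window [0,2] length 3 -- new best
  Position 3 ('g'): repeat (last at 0), move window start to 1
  Position 3 ('g'): window [1,3] length 3
  Position 4 ('f'): window [1,4] length 4 -- new best
  Position 5 ('b'): repeat (last at 1), move window start to 2
  Position 5 ('b'): window [2,5] length 4
  Position 6 ('b'): repeat (last at 5), move window start to 6
  Position 6 ('b'): window [6,6] length 1
  Position 7 ('h'): window [6,7] length 2
  Position 8 ('d'): window [6,8] length 3
Longest substring with no repeats: "begf" with length 4

4


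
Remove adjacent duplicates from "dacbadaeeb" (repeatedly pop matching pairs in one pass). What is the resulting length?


Input: dacbadaeeb
Stack-based adjacent duplicate removal:
  Read 'd': push. Stack: d
  Read 'a': push. Stack: da
  Read 'c': push. Stack: dac
  Read 'b': push. Stack: dacb
  Read 'a': push. Stack: dacba
  Read 'd': push. Stack: dacbad
  Read 'a': push. Stack: dacbada
  Read 'e': push. Stack: dacbadae
  Read 'e': matches stack top 'e' => pop. Stack: dacbada
  Read 'b': push. Stack: dacbadab
Final stack: "dacbadab" (length 8)

8


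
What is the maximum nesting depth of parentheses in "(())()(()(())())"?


Input: "(())()(()(())())"
Tracking depth:
  Position 0 '(': depth becomes 1
  Position 1 '(': depth becomes 2
  Position 2 ')': depth becomes 1
  Position 3 ')': depth becomes 0
  Position 4 '(': depth becomes 1
  Position 5 ')': depth becomes 0
  Position 6 '(': depth becomes 1
  Position 7 '(': depth becomes 2
  Position 8 ')': depth becomes 1
  Position 9 '(': depth becomes 2
  Position 10 '(': depth becomes 3
  Position 11 ')': depth becomes 2
  Position 12 ')': depth becomes 1
  Position 13 '(': depth becomes 2
  Position 14 ')': depth becomes 1
  Position 15 ')': depth becomes 0
Maximum depth reached: 3

3


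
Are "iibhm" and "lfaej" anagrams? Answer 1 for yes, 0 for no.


Strings: "iibhm", "lfaej"
Sorted first:  bhiim
Sorted second: aefjl
Differ at position 0: 'b' vs 'a' => not anagrams

0


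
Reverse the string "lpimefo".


Input: lpimefo
Reading characters right to left:
  Position 6: 'o'
  Position 5: 'f'
  Position 4: 'e'
  Position 3: 'm'
  Position 2: 'i'
  Position 1: 'p'
  Position 0: 'l'
Reversed: ofemipl

ofemipl


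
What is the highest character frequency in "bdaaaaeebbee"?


Input: bdaaaaeebbee
Character counts:
  'a': 4
  'b': 3
  'd': 1
  'e': 4
Maximum frequency: 4

4


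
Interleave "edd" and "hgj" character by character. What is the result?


Interleaving "edd" and "hgj":
  Position 0: 'e' from first, 'h' from second => "eh"
  Position 1: 'd' from first, 'g' from second => "dg"
  Position 2: 'd' from first, 'j' from second => "dj"
Result: ehdgdj

ehdgdj


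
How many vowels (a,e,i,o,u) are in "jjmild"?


Input: jjmild
Checking each character:
  'j' at position 0: consonant
  'j' at position 1: consonant
  'm' at position 2: consonant
  'i' at position 3: vowel (running total: 1)
  'l' at position 4: consonant
  'd' at position 5: consonant
Total vowels: 1

1


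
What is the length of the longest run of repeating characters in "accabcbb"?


Input: "accabcbb"
Scanning for longest run:
  Position 1 ('c'): new char, reset run to 1
  Position 2 ('c'): continues run of 'c', length=2
  Position 3 ('a'): new char, reset run to 1
  Position 4 ('b'): new char, reset run to 1
  Position 5 ('c'): new char, reset run to 1
  Position 6 ('b'): new char, reset run to 1
  Position 7 ('b'): continues run of 'b', length=2
Longest run: 'c' with length 2

2


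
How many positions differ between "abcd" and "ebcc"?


Comparing "abcd" and "ebcc" position by position:
  Position 0: 'a' vs 'e' => DIFFER
  Position 1: 'b' vs 'b' => same
  Position 2: 'c' vs 'c' => same
  Position 3: 'd' vs 'c' => DIFFER
Positions that differ: 2

2


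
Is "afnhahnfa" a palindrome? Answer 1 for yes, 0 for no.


Input: afnhahnfa
Reversed: afnhahnfa
  Compare pos 0 ('a') with pos 8 ('a'): match
  Compare pos 1 ('f') with pos 7 ('f'): match
  Compare pos 2 ('n') with pos 6 ('n'): match
  Compare pos 3 ('h') with pos 5 ('h'): match
Result: palindrome

1


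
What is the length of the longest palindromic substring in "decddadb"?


Input: "decddadb"
Checking substrings for palindromes:
  [4:7] "dad" (len 3) => palindrome
  [3:5] "dd" (len 2) => palindrome
Longest palindromic substring: "dad" with length 3

3


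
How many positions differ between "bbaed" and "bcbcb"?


Comparing "bbaed" and "bcbcb" position by position:
  Position 0: 'b' vs 'b' => same
  Position 1: 'b' vs 'c' => DIFFER
  Position 2: 'a' vs 'b' => DIFFER
  Position 3: 'e' vs 'c' => DIFFER
  Position 4: 'd' vs 'b' => DIFFER
Positions that differ: 4

4


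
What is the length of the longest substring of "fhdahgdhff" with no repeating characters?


Input: "fhdahgdhff"
Sliding window (track last position of each char):
  Position 0 ('f'): window [0,0] length 1 -- new best
  Position 1 ('h'): window [0,1] length 2 -- new best
  Position 2 ('d'): window [0,2] length 3 -- new best
  Position 3 ('a'): window [0,3] length 4 -- new best
  Position 4 ('h'): repeat (last at 1), move window start to 2
  Position 4 ('h'): window [2,4] length 3
  Position 5 ('g'): window [2,5] length 4
  Position 6 ('d'): repeat (last at 2), move window start to 3
  Position 6 ('d'): window [3,6] length 4
  Position 7 ('h'): repeat (last at 4), move window start to 5
  Position 7 ('h'): window [5,7] length 3
  Position 8 ('f'): window [5,8] length 4
  Position 9 ('f'): repeat (last at 8), move window start to 9
  Position 9 ('f'): window [9,9] length 1
Longest substring with no repeats: "fhda" with length 4

4


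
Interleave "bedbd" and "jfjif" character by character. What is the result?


Interleaving "bedbd" and "jfjif":
  Position 0: 'b' from first, 'j' from second => "bj"
  Position 1: 'e' from first, 'f' from second => "ef"
  Position 2: 'd' from first, 'j' from second => "dj"
  Position 3: 'b' from first, 'i' from second => "bi"
  Position 4: 'd' from first, 'f' from second => "df"
Result: bjefdjbidf

bjefdjbidf


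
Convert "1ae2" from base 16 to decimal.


Input: "1ae2" in base 16
Positional expansion:
  Digit '1' (value 1) x 16^3 = 4096
  Digit 'a' (value 10) x 16^2 = 2560
  Digit 'e' (value 14) x 16^1 = 224
  Digit '2' (value 2) x 16^0 = 2
Sum = 6882

6882


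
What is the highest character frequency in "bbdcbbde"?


Input: bbdcbbde
Character counts:
  'b': 4
  'c': 1
  'd': 2
  'e': 1
Maximum frequency: 4

4


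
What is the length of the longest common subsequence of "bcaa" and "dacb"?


LCS of "bcaa" and "dacb"
DP table:
           d    a    c    b
      0    0    0    0    0
  b   0    0    0    0    1
  c   0    0    0    1    1
  a   0    0    1    1    1
  a   0    0    1    1    1
LCS length = dp[4][4] = 1

1


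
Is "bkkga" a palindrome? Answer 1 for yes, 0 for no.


Input: bkkga
Reversed: agkkb
  Compare pos 0 ('b') with pos 4 ('a'): MISMATCH
  Compare pos 1 ('k') with pos 3 ('g'): MISMATCH
Result: not a palindrome

0


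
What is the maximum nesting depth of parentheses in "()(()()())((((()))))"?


Input: "()(()()())((((()))))"
Tracking depth:
  Position 0 '(': depth becomes 1
  Position 1 ')': depth becomes 0
  Position 2 '(': depth becomes 1
  Position 3 '(': depth becomes 2
  Position 4 ')': depth becomes 1
  Position 5 '(': depth becomes 2
  Position 6 ')': depth becomes 1
  Position 7 '(': depth becomes 2
  Position 8 ')': depth becomes 1
  Position 9 ')': depth becomes 0
  Position 10 '(': depth becomes 1
  Position 11 '(': depth becomes 2
  Position 12 '(': depth becomes 3
  Position 13 '(': depth becomes 4
  Position 14 '(': depth becomes 5
  Position 15 ')': depth becomes 4
  Position 16 ')': depth becomes 3
  Position 17 ')': depth becomes 2
  Position 18 ')': depth becomes 1
  Position 19 ')': depth becomes 0
Maximum depth reached: 5

5


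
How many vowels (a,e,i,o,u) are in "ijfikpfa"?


Input: ijfikpfa
Checking each character:
  'i' at position 0: vowel (running total: 1)
  'j' at position 1: consonant
  'f' at position 2: consonant
  'i' at position 3: vowel (running total: 2)
  'k' at position 4: consonant
  'p' at position 5: consonant
  'f' at position 6: consonant
  'a' at position 7: vowel (running total: 3)
Total vowels: 3

3


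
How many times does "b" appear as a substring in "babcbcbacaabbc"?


Searching for "b" in "babcbcbacaabbc"
Scanning each position:
  Position 0: "b" => MATCH
  Position 1: "a" => no
  Position 2: "b" => MATCH
  Position 3: "c" => no
  Position 4: "b" => MATCH
  Position 5: "c" => no
  Position 6: "b" => MATCH
  Position 7: "a" => no
  Position 8: "c" => no
  Position 9: "a" => no
  Position 10: "a" => no
  Position 11: "b" => MATCH
  Position 12: "b" => MATCH
  Position 13: "c" => no
Total occurrences: 6

6


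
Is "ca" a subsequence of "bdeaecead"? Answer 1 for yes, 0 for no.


Check if "ca" is a subsequence of "bdeaecead"
Greedy scan:
  Position 0 ('b'): no match needed
  Position 1 ('d'): no match needed
  Position 2 ('e'): no match needed
  Position 3 ('a'): no match needed
  Position 4 ('e'): no match needed
  Position 5 ('c'): matches sub[0] = 'c'
  Position 6 ('e'): no match needed
  Position 7 ('a'): matches sub[1] = 'a'
  Position 8 ('d'): no match needed
All 2 characters matched => is a subsequence

1


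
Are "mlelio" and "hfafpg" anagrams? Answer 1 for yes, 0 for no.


Strings: "mlelio", "hfafpg"
Sorted first:  eillmo
Sorted second: affghp
Differ at position 0: 'e' vs 'a' => not anagrams

0


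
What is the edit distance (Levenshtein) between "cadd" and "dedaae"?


Computing edit distance: "cadd" -> "dedaae"
DP table:
           d    e    d    a    a    e
      0    1    2    3    4    5    6
  c   1    1    2    3    4    5    6
  a   2    2    2    3    3    4    5
  d   3    2    3    2    3    4    5
  d   4    3    3    3    3    4    5
Edit distance = dp[4][6] = 5

5


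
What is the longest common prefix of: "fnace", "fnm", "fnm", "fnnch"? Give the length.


Words: fnace, fnm, fnm, fnnch
  Position 0: all 'f' => match
  Position 1: all 'n' => match
  Position 2: ('a', 'm', 'm', 'n') => mismatch, stop
LCP = "fn" (length 2)

2


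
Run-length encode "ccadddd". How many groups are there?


Input: ccadddd
Scanning for consecutive runs:
  Group 1: 'c' x 2 (positions 0-1)
  Group 2: 'a' x 1 (positions 2-2)
  Group 3: 'd' x 4 (positions 3-6)
Total groups: 3

3


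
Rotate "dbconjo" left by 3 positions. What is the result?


Input: "dbconjo", rotate left by 3
First 3 characters: "dbc"
Remaining characters: "onjo"
Concatenate remaining + first: "onjo" + "dbc" = "onjodbc"

onjodbc


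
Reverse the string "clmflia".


Input: clmflia
Reading characters right to left:
  Position 6: 'a'
  Position 5: 'i'
  Position 4: 'l'
  Position 3: 'f'
  Position 2: 'm'
  Position 1: 'l'
  Position 0: 'c'
Reversed: ailfmlc

ailfmlc


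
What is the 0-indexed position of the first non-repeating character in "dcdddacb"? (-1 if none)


Input: dcdddacb
Character frequencies:
  'a': 1
  'b': 1
  'c': 2
  'd': 4
Scanning left to right for freq == 1:
  Position 0 ('d'): freq=4, skip
  Position 1 ('c'): freq=2, skip
  Position 2 ('d'): freq=4, skip
  Position 3 ('d'): freq=4, skip
  Position 4 ('d'): freq=4, skip
  Position 5 ('a'): unique! => answer = 5

5


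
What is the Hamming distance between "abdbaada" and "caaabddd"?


Comparing "abdbaada" and "caaabddd" position by position:
  Position 0: 'a' vs 'c' => differ
  Position 1: 'b' vs 'a' => differ
  Position 2: 'd' vs 'a' => differ
  Position 3: 'b' vs 'a' => differ
  Position 4: 'a' vs 'b' => differ
  Position 5: 'a' vs 'd' => differ
  Position 6: 'd' vs 'd' => same
  Position 7: 'a' vs 'd' => differ
Total differences (Hamming distance): 7

7


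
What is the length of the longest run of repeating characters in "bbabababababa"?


Input: "bbabababababa"
Scanning for longest run:
  Position 1 ('b'): continues run of 'b', length=2
  Position 2 ('a'): new char, reset run to 1
  Position 3 ('b'): new char, reset run to 1
  Position 4 ('a'): new char, reset run to 1
  Position 5 ('b'): new char, reset run to 1
  Position 6 ('a'): new char, reset run to 1
  Position 7 ('b'): new char, reset run to 1
  Position 8 ('a'): new char, reset run to 1
  Position 9 ('b'): new char, reset run to 1
  Position 10 ('a'): new char, reset run to 1
  Position 11 ('b'): new char, reset run to 1
  Position 12 ('a'): new char, reset run to 1
Longest run: 'b' with length 2

2


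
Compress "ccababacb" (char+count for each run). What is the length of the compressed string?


Input: ccababacb
Runs:
  'c' x 2 => "c2"
  'a' x 1 => "a1"
  'b' x 1 => "b1"
  'a' x 1 => "a1"
  'b' x 1 => "b1"
  'a' x 1 => "a1"
  'c' x 1 => "c1"
  'b' x 1 => "b1"
Compressed: "c2a1b1a1b1a1c1b1"
Compressed length: 16

16


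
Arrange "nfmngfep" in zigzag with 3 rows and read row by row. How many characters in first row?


Zigzag "nfmngfep" into 3 rows:
Placing characters:
  'n' => row 0
  'f' => row 1
  'm' => row 2
  'n' => row 1
  'g' => row 0
  'f' => row 1
  'e' => row 2
  'p' => row 1
Rows:
  Row 0: "ng"
  Row 1: "fnfp"
  Row 2: "me"
First row length: 2

2


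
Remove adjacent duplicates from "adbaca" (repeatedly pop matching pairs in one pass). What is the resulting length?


Input: adbaca
Stack-based adjacent duplicate removal:
  Read 'a': push. Stack: a
  Read 'd': push. Stack: ad
  Read 'b': push. Stack: adb
  Read 'a': push. Stack: adba
  Read 'c': push. Stack: adbac
  Read 'a': push. Stack: adbaca
Final stack: "adbaca" (length 6)

6


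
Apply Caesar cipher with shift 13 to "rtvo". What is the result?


Caesar cipher: shift "rtvo" by 13
  'r' (pos 17) + 13 = pos 4 = 'e'
  't' (pos 19) + 13 = pos 6 = 'g'
  'v' (pos 21) + 13 = pos 8 = 'i'
  'o' (pos 14) + 13 = pos 1 = 'b'
Result: egib

egib


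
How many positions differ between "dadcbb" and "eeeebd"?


Comparing "dadcbb" and "eeeebd" position by position:
  Position 0: 'd' vs 'e' => DIFFER
  Position 1: 'a' vs 'e' => DIFFER
  Position 2: 'd' vs 'e' => DIFFER
  Position 3: 'c' vs 'e' => DIFFER
  Position 4: 'b' vs 'b' => same
  Position 5: 'b' vs 'd' => DIFFER
Positions that differ: 5

5


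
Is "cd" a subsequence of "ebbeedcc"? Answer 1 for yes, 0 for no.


Check if "cd" is a subsequence of "ebbeedcc"
Greedy scan:
  Position 0 ('e'): no match needed
  Position 1 ('b'): no match needed
  Position 2 ('b'): no match needed
  Position 3 ('e'): no match needed
  Position 4 ('e'): no match needed
  Position 5 ('d'): no match needed
  Position 6 ('c'): matches sub[0] = 'c'
  Position 7 ('c'): no match needed
Only matched 1/2 characters => not a subsequence

0


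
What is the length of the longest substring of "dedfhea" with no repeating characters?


Input: "dedfhea"
Sliding window (track last position of each char):
  Position 0 ('d'): window [0,0] length 1 -- new best
  Position 1 ('e'): window [0,1] length 2 -- new best
  Position 2 ('d'): repeat (last at 0), move window start to 1
  Position 2 ('d'): window [1,2] length 2
  Position 3 ('f'): window [1,3] length 3 -- new best
  Position 4 ('h'): window [1,4] length 4 -- new best
  Position 5 ('e'): repeat (last at 1), move window start to 2
  Position 5 ('e'): window [2,5] length 4
  Position 6 ('a'): window [2,6] length 5 -- new best
Longest substring with no repeats: "dfhea" with length 5

5


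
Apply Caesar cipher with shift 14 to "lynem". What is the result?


Caesar cipher: shift "lynem" by 14
  'l' (pos 11) + 14 = pos 25 = 'z'
  'y' (pos 24) + 14 = pos 12 = 'm'
  'n' (pos 13) + 14 = pos 1 = 'b'
  'e' (pos 4) + 14 = pos 18 = 's'
  'm' (pos 12) + 14 = pos 0 = 'a'
Result: zmbsa

zmbsa


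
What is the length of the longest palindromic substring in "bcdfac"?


Input: "bcdfac"
Checking substrings for palindromes:
  No multi-char palindromic substrings found
Longest palindromic substring: "b" with length 1

1


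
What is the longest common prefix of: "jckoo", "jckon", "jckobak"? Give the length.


Words: jckoo, jckon, jckobak
  Position 0: all 'j' => match
  Position 1: all 'c' => match
  Position 2: all 'k' => match
  Position 3: all 'o' => match
  Position 4: ('o', 'n', 'b') => mismatch, stop
LCP = "jcko" (length 4)

4


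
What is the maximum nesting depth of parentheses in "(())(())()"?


Input: "(())(())()"
Tracking depth:
  Position 0 '(': depth becomes 1
  Position 1 '(': depth becomes 2
  Position 2 ')': depth becomes 1
  Position 3 ')': depth becomes 0
  Position 4 '(': depth becomes 1
  Position 5 '(': depth becomes 2
  Position 6 ')': depth becomes 1
  Position 7 ')': depth becomes 0
  Position 8 '(': depth becomes 1
  Position 9 ')': depth becomes 0
Maximum depth reached: 2

2


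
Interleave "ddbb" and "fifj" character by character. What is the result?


Interleaving "ddbb" and "fifj":
  Position 0: 'd' from first, 'f' from second => "df"
  Position 1: 'd' from first, 'i' from second => "di"
  Position 2: 'b' from first, 'f' from second => "bf"
  Position 3: 'b' from first, 'j' from second => "bj"
Result: dfdibfbj

dfdibfbj


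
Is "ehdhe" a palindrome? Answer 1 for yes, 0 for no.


Input: ehdhe
Reversed: ehdhe
  Compare pos 0 ('e') with pos 4 ('e'): match
  Compare pos 1 ('h') with pos 3 ('h'): match
Result: palindrome

1


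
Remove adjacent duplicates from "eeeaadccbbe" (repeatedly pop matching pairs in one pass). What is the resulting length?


Input: eeeaadccbbe
Stack-based adjacent duplicate removal:
  Read 'e': push. Stack: e
  Read 'e': matches stack top 'e' => pop. Stack: (empty)
  Read 'e': push. Stack: e
  Read 'a': push. Stack: ea
  Read 'a': matches stack top 'a' => pop. Stack: e
  Read 'd': push. Stack: ed
  Read 'c': push. Stack: edc
  Read 'c': matches stack top 'c' => pop. Stack: ed
  Read 'b': push. Stack: edb
  Read 'b': matches stack top 'b' => pop. Stack: ed
  Read 'e': push. Stack: ede
Final stack: "ede" (length 3)

3


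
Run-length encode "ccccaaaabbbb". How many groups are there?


Input: ccccaaaabbbb
Scanning for consecutive runs:
  Group 1: 'c' x 4 (positions 0-3)
  Group 2: 'a' x 4 (positions 4-7)
  Group 3: 'b' x 4 (positions 8-11)
Total groups: 3

3


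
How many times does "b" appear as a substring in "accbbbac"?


Searching for "b" in "accbbbac"
Scanning each position:
  Position 0: "a" => no
  Position 1: "c" => no
  Position 2: "c" => no
  Position 3: "b" => MATCH
  Position 4: "b" => MATCH
  Position 5: "b" => MATCH
  Position 6: "a" => no
  Position 7: "c" => no
Total occurrences: 3

3


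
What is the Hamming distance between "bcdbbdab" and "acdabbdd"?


Comparing "bcdbbdab" and "acdabbdd" position by position:
  Position 0: 'b' vs 'a' => differ
  Position 1: 'c' vs 'c' => same
  Position 2: 'd' vs 'd' => same
  Position 3: 'b' vs 'a' => differ
  Position 4: 'b' vs 'b' => same
  Position 5: 'd' vs 'b' => differ
  Position 6: 'a' vs 'd' => differ
  Position 7: 'b' vs 'd' => differ
Total differences (Hamming distance): 5

5


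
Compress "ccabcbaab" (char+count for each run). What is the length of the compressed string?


Input: ccabcbaab
Runs:
  'c' x 2 => "c2"
  'a' x 1 => "a1"
  'b' x 1 => "b1"
  'c' x 1 => "c1"
  'b' x 1 => "b1"
  'a' x 2 => "a2"
  'b' x 1 => "b1"
Compressed: "c2a1b1c1b1a2b1"
Compressed length: 14

14


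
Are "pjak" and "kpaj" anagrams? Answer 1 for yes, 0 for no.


Strings: "pjak", "kpaj"
Sorted first:  ajkp
Sorted second: ajkp
Sorted forms match => anagrams

1


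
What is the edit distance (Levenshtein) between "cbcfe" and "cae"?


Computing edit distance: "cbcfe" -> "cae"
DP table:
           c    a    e
      0    1    2    3
  c   1    0    1    2
  b   2    1    1    2
  c   3    2    2    2
  f   4    3    3    3
  e   5    4    4    3
Edit distance = dp[5][3] = 3

3


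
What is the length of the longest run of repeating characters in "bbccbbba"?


Input: "bbccbbba"
Scanning for longest run:
  Position 1 ('b'): continues run of 'b', length=2
  Position 2 ('c'): new char, reset run to 1
  Position 3 ('c'): continues run of 'c', length=2
  Position 4 ('b'): new char, reset run to 1
  Position 5 ('b'): continues run of 'b', length=2
  Position 6 ('b'): continues run of 'b', length=3
  Position 7 ('a'): new char, reset run to 1
Longest run: 'b' with length 3

3


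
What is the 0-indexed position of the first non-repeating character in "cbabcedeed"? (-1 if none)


Input: cbabcedeed
Character frequencies:
  'a': 1
  'b': 2
  'c': 2
  'd': 2
  'e': 3
Scanning left to right for freq == 1:
  Position 0 ('c'): freq=2, skip
  Position 1 ('b'): freq=2, skip
  Position 2 ('a'): unique! => answer = 2

2


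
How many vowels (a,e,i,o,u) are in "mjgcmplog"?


Input: mjgcmplog
Checking each character:
  'm' at position 0: consonant
  'j' at position 1: consonant
  'g' at position 2: consonant
  'c' at position 3: consonant
  'm' at position 4: consonant
  'p' at position 5: consonant
  'l' at position 6: consonant
  'o' at position 7: vowel (running total: 1)
  'g' at position 8: consonant
Total vowels: 1

1


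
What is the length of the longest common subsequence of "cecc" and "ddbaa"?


LCS of "cecc" and "ddbaa"
DP table:
           d    d    b    a    a
      0    0    0    0    0    0
  c   0    0    0    0    0    0
  e   0    0    0    0    0    0
  c   0    0    0    0    0    0
  c   0    0    0    0    0    0
LCS length = dp[4][5] = 0

0


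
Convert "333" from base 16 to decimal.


Input: "333" in base 16
Positional expansion:
  Digit '3' (value 3) x 16^2 = 768
  Digit '3' (value 3) x 16^1 = 48
  Digit '3' (value 3) x 16^0 = 3
Sum = 819

819


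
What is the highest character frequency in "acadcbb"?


Input: acadcbb
Character counts:
  'a': 2
  'b': 2
  'c': 2
  'd': 1
Maximum frequency: 2

2


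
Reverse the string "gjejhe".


Input: gjejhe
Reading characters right to left:
  Position 5: 'e'
  Position 4: 'h'
  Position 3: 'j'
  Position 2: 'e'
  Position 1: 'j'
  Position 0: 'g'
Reversed: ehjejg

ehjejg


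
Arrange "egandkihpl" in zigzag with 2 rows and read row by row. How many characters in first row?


Zigzag "egandkihpl" into 2 rows:
Placing characters:
  'e' => row 0
  'g' => row 1
  'a' => row 0
  'n' => row 1
  'd' => row 0
  'k' => row 1
  'i' => row 0
  'h' => row 1
  'p' => row 0
  'l' => row 1
Rows:
  Row 0: "eadip"
  Row 1: "gnkhl"
First row length: 5

5


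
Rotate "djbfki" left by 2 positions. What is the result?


Input: "djbfki", rotate left by 2
First 2 characters: "dj"
Remaining characters: "bfki"
Concatenate remaining + first: "bfki" + "dj" = "bfkidj"

bfkidj


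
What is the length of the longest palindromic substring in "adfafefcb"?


Input: "adfafefcb"
Checking substrings for palindromes:
  [2:5] "faf" (len 3) => palindrome
  [4:7] "fef" (len 3) => palindrome
Longest palindromic substring: "faf" with length 3

3


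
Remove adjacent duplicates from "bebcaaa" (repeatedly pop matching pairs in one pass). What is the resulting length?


Input: bebcaaa
Stack-based adjacent duplicate removal:
  Read 'b': push. Stack: b
  Read 'e': push. Stack: be
  Read 'b': push. Stack: beb
  Read 'c': push. Stack: bebc
  Read 'a': push. Stack: bebca
  Read 'a': matches stack top 'a' => pop. Stack: bebc
  Read 'a': push. Stack: bebca
Final stack: "bebca" (length 5)

5


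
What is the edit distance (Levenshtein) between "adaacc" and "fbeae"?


Computing edit distance: "adaacc" -> "fbeae"
DP table:
           f    b    e    a    e
      0    1    2    3    4    5
  a   1    1    2    3    3    4
  d   2    2    2    3    4    4
  a   3    3    3    3    3    4
  a   4    4    4    4    3    4
  c   5    5    5    5    4    4
  c   6    6    6    6    5    5
Edit distance = dp[6][5] = 5

5


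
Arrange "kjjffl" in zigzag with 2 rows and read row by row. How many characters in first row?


Zigzag "kjjffl" into 2 rows:
Placing characters:
  'k' => row 0
  'j' => row 1
  'j' => row 0
  'f' => row 1
  'f' => row 0
  'l' => row 1
Rows:
  Row 0: "kjf"
  Row 1: "jfl"
First row length: 3

3


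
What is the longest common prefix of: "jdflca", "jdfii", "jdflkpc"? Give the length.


Words: jdflca, jdfii, jdflkpc
  Position 0: all 'j' => match
  Position 1: all 'd' => match
  Position 2: all 'f' => match
  Position 3: ('l', 'i', 'l') => mismatch, stop
LCP = "jdf" (length 3)

3


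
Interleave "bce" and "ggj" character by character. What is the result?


Interleaving "bce" and "ggj":
  Position 0: 'b' from first, 'g' from second => "bg"
  Position 1: 'c' from first, 'g' from second => "cg"
  Position 2: 'e' from first, 'j' from second => "ej"
Result: bgcgej

bgcgej


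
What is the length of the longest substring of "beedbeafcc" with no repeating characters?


Input: "beedbeafcc"
Sliding window (track last position of each char):
  Position 0 ('b'): window [0,0] length 1 -- new best
  Position 1 ('e'): window [0,1] length 2 -- new best
  Position 2 ('e'): repeat (last at 1), move window start to 2
  Position 2 ('e'): window [2,2] length 1
  Position 3 ('d'): window [2,3] length 2
  Position 4 ('b'): window [2,4] length 3 -- new best
  Position 5 ('e'): repeat (last at 2), move window start to 3
  Position 5 ('e'): window [3,5] length 3
  Position 6 ('a'): window [3,6] length 4 -- new best
  Position 7 ('f'): window [3,7] length 5 -- new best
  Position 8 ('c'): window [3,8] length 6 -- new best
  Position 9 ('c'): repeat (last at 8), move window start to 9
  Position 9 ('c'): window [9,9] length 1
Longest substring with no repeats: "dbeafc" with length 6

6


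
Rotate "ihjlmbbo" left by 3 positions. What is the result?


Input: "ihjlmbbo", rotate left by 3
First 3 characters: "ihj"
Remaining characters: "lmbbo"
Concatenate remaining + first: "lmbbo" + "ihj" = "lmbboihj"

lmbboihj


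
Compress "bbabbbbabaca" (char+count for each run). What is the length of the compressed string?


Input: bbabbbbabaca
Runs:
  'b' x 2 => "b2"
  'a' x 1 => "a1"
  'b' x 4 => "b4"
  'a' x 1 => "a1"
  'b' x 1 => "b1"
  'a' x 1 => "a1"
  'c' x 1 => "c1"
  'a' x 1 => "a1"
Compressed: "b2a1b4a1b1a1c1a1"
Compressed length: 16

16
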